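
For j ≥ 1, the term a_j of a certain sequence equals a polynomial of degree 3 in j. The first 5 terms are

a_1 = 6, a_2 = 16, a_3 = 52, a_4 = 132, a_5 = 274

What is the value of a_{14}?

7312

1st diffs: 10, 36, 80, 142.
2nd diffs: 26, 44, 62.
3rd diffs: 18, 18 (constant).
So a_j = 3j^3 - 5j^2 + 4j + 4.
Evaluating at j = 14 gives a_{14} = 7312.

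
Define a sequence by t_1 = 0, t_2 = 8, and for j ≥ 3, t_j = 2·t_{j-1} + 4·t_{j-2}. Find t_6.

640

Compute successive terms:
t_3 = 16; t_4 = 64; t_5 = 192; t_6 = 640.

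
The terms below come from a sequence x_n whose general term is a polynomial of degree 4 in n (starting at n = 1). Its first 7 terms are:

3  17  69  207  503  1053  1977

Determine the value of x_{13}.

25119

1st diffs: 14, 52, 138, 296, 550, 924.
2nd diffs: 38, 86, 158, 254, 374.
3rd diffs: 48, 72, 96, 120.
4th diffs: 24, 24, 24 (constant).
Newton forward-difference form: x_n = 3 + 14·C(n-1,1) + 38·C(n-1,2) + 48·C(n-1,3) + 24·C(n-1,4).
At n = 13: n-1 = 12, so x_{13} = 3 + 168 + 2508 + 10560 + 11880 = 25119.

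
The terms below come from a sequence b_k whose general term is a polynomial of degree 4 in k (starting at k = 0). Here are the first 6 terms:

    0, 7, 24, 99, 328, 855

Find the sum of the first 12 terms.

64438

1st diffs: 7, 17, 75, 229, 527.
2nd diffs: 10, 58, 154, 298.
3rd diffs: 48, 96, 144.
4th diffs: 48, 48 (constant).
Newton forward-difference form: b_k = 7·C(k,1) + 10·C(k,2) + 48·C(k,3) + 48·C(k,4).
Continuing: …, 1872, 3619, 6384, 10503, …, b_{11} = 24387.
Summing k = 0..11 (12 terms) gives 64438.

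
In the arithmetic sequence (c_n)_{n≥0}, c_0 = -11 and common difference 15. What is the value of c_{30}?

c_n = -11 + (n - 0)·15.
c_{30} = -11 + 30·15 = 439.

439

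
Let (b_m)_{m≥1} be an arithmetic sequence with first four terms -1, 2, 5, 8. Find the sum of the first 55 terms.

4400

Common difference d = 3.
b_m = -1 + (m - 1)·3.
b_{55} = 161; S = 55·(-1 + 161)/2 = 4400.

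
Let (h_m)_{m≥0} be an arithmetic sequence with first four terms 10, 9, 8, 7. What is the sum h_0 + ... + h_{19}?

10

Common difference d = -1.
h_m = 10 + (m - 0)·(-1).
h_{19} = -9; S = 20·(10 + (-9))/2 = 10.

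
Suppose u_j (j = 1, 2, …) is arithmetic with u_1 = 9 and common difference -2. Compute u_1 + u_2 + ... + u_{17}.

-119

u_j = 9 + (j - 1)·(-2).
u_{17} = -23; S = 17·(9 + (-23))/2 = -119.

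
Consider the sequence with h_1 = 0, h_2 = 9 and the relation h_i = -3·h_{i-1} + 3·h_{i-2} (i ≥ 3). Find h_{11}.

h_3 = -27;  h_4 = 108;  h_5 = -405;  h_6 = 1539;  h_7 = -5832;  h_8 = 22113;  h_9 = -83835;  h_{10} = 317844;  h_{11} = -1205037.

-1205037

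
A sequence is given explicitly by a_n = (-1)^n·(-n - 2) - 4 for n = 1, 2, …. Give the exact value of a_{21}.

(-1)^21 = -1; -n - 2 at n=21 is -23; so a_{21} = 19.

19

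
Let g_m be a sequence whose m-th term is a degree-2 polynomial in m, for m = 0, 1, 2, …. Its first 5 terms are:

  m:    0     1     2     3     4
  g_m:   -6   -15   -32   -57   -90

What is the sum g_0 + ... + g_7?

-748

1st diffs: -9, -17, -25, -33.
2nd diffs: -8, -8, -8 (constant).
So g_m = -4m^2 - 5m - 6.
Continuing: -131, -180, -237.
Summing m = 0..7 (8 terms) gives -748.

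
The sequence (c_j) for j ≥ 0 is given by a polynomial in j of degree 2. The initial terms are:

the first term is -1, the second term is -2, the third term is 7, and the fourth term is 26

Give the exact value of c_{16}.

1st diffs: -1, 9, 19.
2nd diffs: 10, 10 (constant).
Newton forward-difference form: c_j = -1 + (-1)·C(j,1) + 10·C(j,2).
At j = 16: j = 16, so c_{16} = -1 - 16 + 1200 = 1183.

1183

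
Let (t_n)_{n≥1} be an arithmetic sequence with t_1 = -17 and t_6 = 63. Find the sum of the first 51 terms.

19533

Common difference d = (63 - (-17)) / (6 - 1) = 16.
t_n = -17 + (n - 1)·16.
t_{51} = 783; S = 51·(-17 + 783)/2 = 19533.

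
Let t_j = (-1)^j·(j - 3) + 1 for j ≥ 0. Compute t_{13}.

-9

(-1)^13 = -1; j - 3 at j=13 is 10; so t_{13} = -9.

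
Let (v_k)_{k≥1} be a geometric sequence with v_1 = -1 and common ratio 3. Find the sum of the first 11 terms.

v_k = (-1)·3^(k-1).
S = (-1)·(3^11 - 1)/(3 - 1) = (-1)·(177147 - 1)/(2) = -88573.

-88573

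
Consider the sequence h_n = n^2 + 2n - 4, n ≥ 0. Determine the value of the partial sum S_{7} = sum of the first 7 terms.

Over n = 0..6: Σn = 21, Σn² = 91.
Total = (1)·91 + (2)·21 + (-4)·7 = 105.

105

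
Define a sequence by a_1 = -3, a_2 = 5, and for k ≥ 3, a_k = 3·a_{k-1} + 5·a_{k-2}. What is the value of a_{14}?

Step forward from the initial values:
a_3 = 0; a_4 = 25; a_5 = 75; …; a_{11} = 443175; a_{12} = 1858150; a_{13} = 7790325; a_{14} = 32661725.

32661725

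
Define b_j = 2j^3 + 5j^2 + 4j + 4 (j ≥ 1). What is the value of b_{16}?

b_{16} = 2·16^3 + 5·16^2 + 4·16 + 4 = 9540.

9540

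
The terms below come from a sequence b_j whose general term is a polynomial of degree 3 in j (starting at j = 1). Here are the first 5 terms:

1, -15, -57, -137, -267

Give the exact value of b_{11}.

-2769

1st diffs: -16, -42, -80, -130.
2nd diffs: -26, -38, -50.
3rd diffs: -12, -12 (constant).
Newton forward-difference form: b_j = 1 + (-16)·C(j-1,1) + (-26)·C(j-1,2) + (-12)·C(j-1,3).
At j = 11: j-1 = 10, so b_{11} = 1 - 160 - 1170 - 1440 = -2769.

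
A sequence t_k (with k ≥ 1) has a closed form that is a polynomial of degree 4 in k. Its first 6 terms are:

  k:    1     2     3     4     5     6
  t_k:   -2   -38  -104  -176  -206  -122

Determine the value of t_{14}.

21214

1st diffs: -36, -66, -72, -30, 84.
2nd diffs: -30, -6, 42, 114.
3rd diffs: 24, 48, 72.
4th diffs: 24, 24 (constant).
Newton forward-difference form: t_k = -2 + (-36)·C(k-1,1) + (-30)·C(k-1,2) + 24·C(k-1,3) + 24·C(k-1,4).
At k = 14: k-1 = 13, so t_{14} = -2 - 468 - 2340 + 6864 + 17160 = 21214.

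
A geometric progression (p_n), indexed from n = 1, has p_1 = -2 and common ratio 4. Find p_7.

p_n = (-2)·4^(n-1).
p_7 = (-2)·4^6 = -8192.

-8192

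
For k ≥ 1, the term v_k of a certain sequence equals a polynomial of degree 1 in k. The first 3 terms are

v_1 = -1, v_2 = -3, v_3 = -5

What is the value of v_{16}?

1st diffs: -2, -2 (constant).
So v_k = -2k + 1.
Evaluating at k = 16 gives v_{16} = -31.

-31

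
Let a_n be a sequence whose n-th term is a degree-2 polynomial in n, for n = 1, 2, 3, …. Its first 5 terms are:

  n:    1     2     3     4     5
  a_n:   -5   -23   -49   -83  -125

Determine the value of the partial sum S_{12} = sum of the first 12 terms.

1st diffs: -18, -26, -34, -42.
2nd diffs: -8, -8, -8 (constant).
So a_n = -4n^2 - 6n + 5.
Continuing: …, -175, -233, -299, -373, …, a_{12} = -643.
Summing n = 1..12 (12 terms) gives -3008.

-3008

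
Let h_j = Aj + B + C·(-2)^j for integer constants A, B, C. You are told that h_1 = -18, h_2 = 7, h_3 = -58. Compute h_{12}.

Plug in j = 1, 2, 3: A + B - 2C = -18; 2A + B + 4C = 7; 3A + B - 8C = -58.
Subtracting the first from the second: A + 6C = 25.
Subtracting the second from the third: A - 12C = -65.
Solving: C = 5, A = -5, then B = -3.
Hence h_{12} = -5·12 + (-3) + 5·4096 = 20417.

20417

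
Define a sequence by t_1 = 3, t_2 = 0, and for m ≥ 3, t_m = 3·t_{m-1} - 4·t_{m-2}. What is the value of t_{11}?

Applying the relation repeatedly:
t_3 = -12; t_4 = -36; t_5 = -60; t_6 = -36; t_7 = 132; t_8 = 540; t_9 = 1092; t_{10} = 1116; t_{11} = -1020.

-1020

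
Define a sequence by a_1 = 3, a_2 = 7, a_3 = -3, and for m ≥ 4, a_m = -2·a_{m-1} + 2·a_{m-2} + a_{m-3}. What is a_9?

-2307

Applying the relation repeatedly:
a_4 = 23  a_5 = -45  a_6 = 133  a_7 = -333  a_8 = 887  a_9 = -2307.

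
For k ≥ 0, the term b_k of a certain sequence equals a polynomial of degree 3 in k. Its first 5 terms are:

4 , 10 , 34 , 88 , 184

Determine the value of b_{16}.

8980

1st diffs: 6, 24, 54, 96.
2nd diffs: 18, 30, 42.
3rd diffs: 12, 12 (constant).
Newton forward-difference form: b_k = 4 + 6·C(k,1) + 18·C(k,2) + 12·C(k,3).
At k = 16: k = 16, so b_{16} = 4 + 96 + 2160 + 6720 = 8980.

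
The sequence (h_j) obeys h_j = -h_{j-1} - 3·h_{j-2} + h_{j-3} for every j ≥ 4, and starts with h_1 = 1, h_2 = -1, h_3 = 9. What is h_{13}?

3545

Compute successive terms:
h_4 = -5; h_5 = -23; h_6 = 47; h_7 = 17; h_8 = -181; h_9 = 177; h_{10} = 383; h_{11} = -1095; h_{12} = 123; h_{13} = 3545.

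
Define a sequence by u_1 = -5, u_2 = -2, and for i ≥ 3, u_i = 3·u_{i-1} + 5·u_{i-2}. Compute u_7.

-8041

Applying the relation repeatedly:
u_3 = -31;  u_4 = -103;  u_5 = -464;  u_6 = -1907;  u_7 = -8041.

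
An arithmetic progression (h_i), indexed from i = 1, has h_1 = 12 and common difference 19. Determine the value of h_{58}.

h_i = 12 + (i - 1)·19.
h_{58} = 12 + 57·19 = 1095.

1095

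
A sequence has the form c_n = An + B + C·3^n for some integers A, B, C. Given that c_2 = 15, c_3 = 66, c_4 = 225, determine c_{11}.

531402

At n = 2, 3, 4: 2A + B + 9C = 15; 3A + B + 27C = 66; 4A + B + 81C = 225.
Subtracting the first from the second: A + 18C = 51.
Subtracting the second from the third: A + 54C = 159.
Solving: C = 3, A = -3, then B = -6.
So c_n = -3·n + (-6) + 3·3^n; at n=11 this is 531402.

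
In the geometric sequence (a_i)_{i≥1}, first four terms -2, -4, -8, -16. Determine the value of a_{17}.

-131072

Common ratio r = 2.
a_i = (-2)·2^(i-1).
a_{17} = (-2)·2^16 = -131072.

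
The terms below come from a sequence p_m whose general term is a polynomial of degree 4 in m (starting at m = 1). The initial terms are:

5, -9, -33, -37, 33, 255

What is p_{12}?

12171

1st diffs: -14, -24, -4, 70, 222.
2nd diffs: -10, 20, 74, 152.
3rd diffs: 30, 54, 78.
4th diffs: 24, 24 (constant).
So p_m = m^4 - 5m^3 + 6m + 3.
Evaluating at m = 12 gives p_{12} = 12171.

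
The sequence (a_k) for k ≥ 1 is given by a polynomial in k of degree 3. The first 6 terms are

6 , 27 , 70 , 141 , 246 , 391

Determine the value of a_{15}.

4486

1st diffs: 21, 43, 71, 105, 145.
2nd diffs: 22, 28, 34, 40.
3rd diffs: 6, 6, 6 (constant).
So a_k = k^3 + 5k^2 - k + 1.
Evaluating at k = 15 gives a_{15} = 4486.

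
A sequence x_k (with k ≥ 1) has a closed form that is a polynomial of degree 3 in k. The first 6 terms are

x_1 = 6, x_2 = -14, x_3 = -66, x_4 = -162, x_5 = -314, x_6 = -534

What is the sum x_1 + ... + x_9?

-4866

1st diffs: -20, -52, -96, -152, -220.
2nd diffs: -32, -44, -56, -68.
3rd diffs: -12, -12, -12 (constant).
So x_k = -2k^3 - 4k^2 + 6k + 6.
Continuing: -834, -1226, -1722.
Summing k = 1..9 (9 terms) gives -4866.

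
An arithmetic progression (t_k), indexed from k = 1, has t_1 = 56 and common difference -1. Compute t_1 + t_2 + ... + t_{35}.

t_k = 56 + (k - 1)·(-1).
t_{35} = 22; S = 35·(56 + 22)/2 = 1365.

1365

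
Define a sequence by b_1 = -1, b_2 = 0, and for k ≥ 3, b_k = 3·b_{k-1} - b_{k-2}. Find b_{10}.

Step forward from the initial values:
b_3 = 1; b_4 = 3; b_5 = 8; b_6 = 21; b_7 = 55; b_8 = 144; b_9 = 377; b_{10} = 987.

987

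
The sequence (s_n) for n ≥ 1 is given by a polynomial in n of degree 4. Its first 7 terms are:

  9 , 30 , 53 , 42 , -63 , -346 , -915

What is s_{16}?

-48606

1st diffs: 21, 23, -11, -105, -283, -569.
2nd diffs: 2, -34, -94, -178, -286.
3rd diffs: -36, -60, -84, -108.
4th diffs: -24, -24, -24 (constant).
So s_n = -n^4 + 4n^3 + 2n^2 + 2n + 2.
Evaluating at n = 16 gives s_{16} = -48606.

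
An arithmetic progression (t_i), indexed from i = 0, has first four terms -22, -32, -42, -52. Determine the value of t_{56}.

Common difference d = -10.
t_i = -22 + (i - 0)·(-10).
t_{56} = -22 + 56·(-10) = -582.

-582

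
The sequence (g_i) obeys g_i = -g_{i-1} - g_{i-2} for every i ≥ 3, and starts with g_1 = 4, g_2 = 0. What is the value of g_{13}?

4

Applying the relation repeatedly:
g_3 = -4;  g_4 = 4;  g_5 = 0;  …;  g_{10} = 4;  g_{11} = 0;  g_{12} = -4;  g_{13} = 4.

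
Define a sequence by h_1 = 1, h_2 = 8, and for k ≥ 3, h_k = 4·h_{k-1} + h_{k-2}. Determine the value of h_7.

10641

Applying the relation repeatedly:
h_3 = 33  h_4 = 140  h_5 = 593  h_6 = 2512  h_7 = 10641.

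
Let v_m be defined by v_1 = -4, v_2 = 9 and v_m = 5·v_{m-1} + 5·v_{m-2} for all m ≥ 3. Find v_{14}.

v_3 = 25  v_4 = 170  v_5 = 975  …  v_{11} = 39346875  v_{12} = 230340625  v_{13} = 1348437500  v_{14} = 7893890625.

7893890625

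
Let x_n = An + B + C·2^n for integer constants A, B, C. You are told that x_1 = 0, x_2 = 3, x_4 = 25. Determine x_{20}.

At n = 1, 2, 4: A + B + 2C = 0; 2A + B + 4C = 3; 4A + B + 16C = 25.
Subtracting the first from the second: A + 2C = 3.
Subtracting the second from the third: 2A + 12C = 22.
Solving: C = 2, A = -1, then B = -3.
Therefore x_{20} = -20 + (-3) + 2·1048576 = 2097129.

2097129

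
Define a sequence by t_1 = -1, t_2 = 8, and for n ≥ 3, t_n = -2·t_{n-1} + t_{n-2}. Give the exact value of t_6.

Compute successive terms:
t_3 = -17  t_4 = 42  t_5 = -101  t_6 = 244.

244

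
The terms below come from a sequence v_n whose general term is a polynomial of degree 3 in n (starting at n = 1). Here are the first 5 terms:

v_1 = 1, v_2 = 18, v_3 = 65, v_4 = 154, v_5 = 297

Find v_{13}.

4825

1st diffs: 17, 47, 89, 143.
2nd diffs: 30, 42, 54.
3rd diffs: 12, 12 (constant).
Newton forward-difference form: v_n = 1 + 17·C(n-1,1) + 30·C(n-1,2) + 12·C(n-1,3).
At n = 13: n-1 = 12, so v_{13} = 1 + 204 + 1980 + 2640 = 4825.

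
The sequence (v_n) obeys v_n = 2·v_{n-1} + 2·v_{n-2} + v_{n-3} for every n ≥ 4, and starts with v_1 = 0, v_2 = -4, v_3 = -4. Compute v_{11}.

v_4 = -16  v_5 = -44  v_6 = -124  v_7 = -352  v_8 = -996  v_9 = -2820  v_{10} = -7984  v_{11} = -22604.

-22604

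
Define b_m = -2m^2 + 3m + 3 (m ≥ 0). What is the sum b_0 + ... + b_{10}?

-572

Over m = 0..10: Σm = 55, Σm² = 385.
Total = (-2)·385 + (3)·55 + (3)·11 = -572.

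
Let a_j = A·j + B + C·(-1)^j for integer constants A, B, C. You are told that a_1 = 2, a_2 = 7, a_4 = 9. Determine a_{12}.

Write the equations: A + B - C = 2; 2A + B + C = 7; 4A + B + C = 9.
Subtracting the first from the second: A + 2C = 5.
Subtracting the second from the third: 2A = 2.
Solving: C = 2, A = 1, then B = 3.
So a_j = 1·j + 3 + 2·(-1)^j; at j=12 this is 17.

17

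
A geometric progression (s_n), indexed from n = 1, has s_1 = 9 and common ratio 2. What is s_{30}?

4831838208

s_n = 9·2^(n-1).
s_{30} = 9·2^29 = 4831838208.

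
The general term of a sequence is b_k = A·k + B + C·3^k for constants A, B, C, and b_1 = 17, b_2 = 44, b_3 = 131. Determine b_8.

32786

Plug in k = 1, 2, 3: A + B + 3C = 17; 2A + B + 9C = 44; 3A + B + 27C = 131.
Subtracting the first from the second: A + 6C = 27.
Subtracting the second from the third: A + 18C = 87.
Solving: C = 5, A = -3, then B = 5.
Therefore b_8 = -24 + 5 + 5·6561 = 32786.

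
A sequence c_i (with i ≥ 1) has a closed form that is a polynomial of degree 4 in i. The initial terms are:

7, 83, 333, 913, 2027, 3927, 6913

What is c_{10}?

1st diffs: 76, 250, 580, 1114, 1900, 2986.
2nd diffs: 174, 330, 534, 786, 1086.
3rd diffs: 156, 204, 252, 300.
4th diffs: 48, 48, 48 (constant).
Newton forward-difference form: c_i = 7 + 76·C(i-1,1) + 174·C(i-1,2) + 156·C(i-1,3) + 48·C(i-1,4).
At i = 10: i-1 = 9, so c_{10} = 7 + 684 + 6264 + 13104 + 6048 = 26107.

26107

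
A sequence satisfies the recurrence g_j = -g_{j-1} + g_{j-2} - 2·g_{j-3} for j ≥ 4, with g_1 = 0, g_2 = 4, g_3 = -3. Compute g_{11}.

Step forward from the initial values:
g_4 = 7, g_5 = -18, g_6 = 31, g_7 = -63, g_8 = 130, g_9 = -255, g_{10} = 511, g_{11} = -1026.

-1026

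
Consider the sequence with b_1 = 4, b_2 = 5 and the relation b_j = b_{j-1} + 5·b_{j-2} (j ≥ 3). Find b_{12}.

Applying the relation repeatedly:
b_3 = 25; b_4 = 50; b_5 = 175; b_6 = 425; b_7 = 1300; b_8 = 3425; b_9 = 9925; b_{10} = 27050; b_{11} = 76675; b_{12} = 211925.

211925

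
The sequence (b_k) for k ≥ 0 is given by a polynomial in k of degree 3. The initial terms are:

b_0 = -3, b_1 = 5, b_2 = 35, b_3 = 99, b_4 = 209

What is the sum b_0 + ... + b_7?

1st diffs: 8, 30, 64, 110.
2nd diffs: 22, 34, 46.
3rd diffs: 12, 12 (constant).
Newton forward-difference form: b_k = -3 + 8·C(k,1) + 22·C(k,2) + 12·C(k,3).
Continuing: 377, 615, 935.
Summing k = 0..7 (8 terms) gives 2272.

2272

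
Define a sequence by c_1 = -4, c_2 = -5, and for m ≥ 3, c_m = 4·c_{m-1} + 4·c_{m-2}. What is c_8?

Iterate the recurrence:
c_3 = -36; c_4 = -164; c_5 = -800; c_6 = -3856; c_7 = -18624; c_8 = -89920.

-89920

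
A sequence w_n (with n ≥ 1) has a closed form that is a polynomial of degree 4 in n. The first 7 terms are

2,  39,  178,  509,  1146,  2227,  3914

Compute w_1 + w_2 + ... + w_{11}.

59675

1st diffs: 37, 139, 331, 637, 1081, 1687.
2nd diffs: 102, 192, 306, 444, 606.
3rd diffs: 90, 114, 138, 162.
4th diffs: 24, 24, 24 (constant).
Newton forward-difference form: w_n = 2 + 37·C(n-1,1) + 102·C(n-1,2) + 90·C(n-1,3) + 24·C(n-1,4).
Continuing: 6393, 9874, 14591, 20802.
Summing n = 1..11 (11 terms) gives 59675.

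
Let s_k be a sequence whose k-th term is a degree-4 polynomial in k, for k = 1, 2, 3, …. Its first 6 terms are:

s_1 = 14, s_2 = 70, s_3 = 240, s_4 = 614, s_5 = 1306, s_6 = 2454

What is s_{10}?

15206

1st diffs: 56, 170, 374, 692, 1148.
2nd diffs: 114, 204, 318, 456.
3rd diffs: 90, 114, 138.
4th diffs: 24, 24 (constant).
So s_k = k^4 + 5k^3 + 2k^2 + 6.
Evaluating at k = 10 gives s_{10} = 15206.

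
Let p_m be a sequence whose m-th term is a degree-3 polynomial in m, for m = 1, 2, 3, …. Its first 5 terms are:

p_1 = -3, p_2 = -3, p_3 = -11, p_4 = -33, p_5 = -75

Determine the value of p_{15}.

1st diffs: 0, -8, -22, -42.
2nd diffs: -8, -14, -20.
3rd diffs: -6, -6 (constant).
So p_m = -m^3 + 2m^2 + m - 5.
Evaluating at m = 15 gives p_{15} = -2915.

-2915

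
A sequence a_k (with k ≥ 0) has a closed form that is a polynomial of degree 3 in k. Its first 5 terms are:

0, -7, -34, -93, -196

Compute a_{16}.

-9232

1st diffs: -7, -27, -59, -103.
2nd diffs: -20, -32, -44.
3rd diffs: -12, -12 (constant).
Newton forward-difference form: a_k = (-7)·C(k,1) + (-20)·C(k,2) + (-12)·C(k,3).
At k = 16: k = 16, so a_{16} = -112 - 2400 - 6720 = -9232.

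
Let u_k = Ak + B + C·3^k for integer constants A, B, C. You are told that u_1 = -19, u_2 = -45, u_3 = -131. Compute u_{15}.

-71744483

The three given values yield: A + B + 3C = -19; 2A + B + 9C = -45; 3A + B + 27C = -131.
Subtracting the first from the second: A + 6C = -26.
Subtracting the second from the third: A + 18C = -86.
Solving: C = -5, A = 4, then B = -8.
Therefore u_{15} = 60 + (-8) + (-5)·14348907 = -71744483.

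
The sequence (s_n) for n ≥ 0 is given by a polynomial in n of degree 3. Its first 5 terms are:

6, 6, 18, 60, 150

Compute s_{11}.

3636

1st diffs: 0, 12, 42, 90.
2nd diffs: 12, 30, 48.
3rd diffs: 18, 18 (constant).
Newton forward-difference form: s_n = 6 + 12·C(n,2) + 18·C(n,3).
At n = 11: n = 11, so s_{11} = 6 + 660 + 2970 = 3636.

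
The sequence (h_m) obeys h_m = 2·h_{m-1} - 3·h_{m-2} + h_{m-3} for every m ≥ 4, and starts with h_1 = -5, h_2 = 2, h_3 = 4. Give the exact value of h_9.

Compute successive terms:
h_4 = -3, h_5 = -16, h_6 = -19, h_7 = 7, h_8 = 55, h_9 = 70.

70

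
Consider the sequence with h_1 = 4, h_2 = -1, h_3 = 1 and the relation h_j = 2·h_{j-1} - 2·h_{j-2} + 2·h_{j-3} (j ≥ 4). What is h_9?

Iterate the recurrence:
h_4 = 12; h_5 = 20; h_6 = 18; h_7 = 20; h_8 = 44; h_9 = 84.

84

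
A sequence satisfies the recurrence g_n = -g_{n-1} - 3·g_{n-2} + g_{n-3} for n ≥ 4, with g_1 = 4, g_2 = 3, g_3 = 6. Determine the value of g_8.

-91

g_4 = -11  g_5 = -4  g_6 = 43  g_7 = -42  g_8 = -91.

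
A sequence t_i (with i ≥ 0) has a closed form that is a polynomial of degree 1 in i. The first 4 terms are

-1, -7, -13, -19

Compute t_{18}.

-109

1st diffs: -6, -6, -6 (constant).
So t_i = -6i - 1.
Evaluating at i = 18 gives t_{18} = -109.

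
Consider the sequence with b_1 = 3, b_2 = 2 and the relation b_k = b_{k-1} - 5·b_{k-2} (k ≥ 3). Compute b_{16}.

164057

Iterate the recurrence:
b_3 = -13; b_4 = -23; b_5 = 42; …; b_{13} = -44013; b_{14} = 14002; b_{15} = 234067; b_{16} = 164057.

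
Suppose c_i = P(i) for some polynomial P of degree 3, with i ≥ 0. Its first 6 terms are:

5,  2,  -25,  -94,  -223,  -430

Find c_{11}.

1st diffs: -3, -27, -69, -129, -207.
2nd diffs: -24, -42, -60, -78.
3rd diffs: -18, -18, -18 (constant).
So c_i = -3i^3 - 3i^2 + 3i + 5.
Evaluating at i = 11 gives c_{11} = -4318.

-4318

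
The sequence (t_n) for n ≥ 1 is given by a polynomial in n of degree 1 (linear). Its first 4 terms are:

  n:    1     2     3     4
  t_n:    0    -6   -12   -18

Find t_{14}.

-78

1st diffs: -6, -6, -6 (constant).
So t_n = -6n + 6.
Evaluating at n = 14 gives t_{14} = -78.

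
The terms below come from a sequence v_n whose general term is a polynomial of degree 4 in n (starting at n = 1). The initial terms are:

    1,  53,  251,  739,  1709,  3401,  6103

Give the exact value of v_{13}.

65701

1st diffs: 52, 198, 488, 970, 1692, 2702.
2nd diffs: 146, 290, 482, 722, 1010.
3rd diffs: 144, 192, 240, 288.
4th diffs: 48, 48, 48 (constant).
So v_n = 2n^4 + 4n^3 - n^2 - 3n - 1.
Evaluating at n = 13 gives v_{13} = 65701.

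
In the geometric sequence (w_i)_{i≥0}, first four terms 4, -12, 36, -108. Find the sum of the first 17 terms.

129140164

Common ratio r = -3.
w_i = 4·(-3)^(i-0).
S = 4·((-3)^17 - 1)/(-3 - 1) = 4·(-129140163 - 1)/(-4) = 129140164.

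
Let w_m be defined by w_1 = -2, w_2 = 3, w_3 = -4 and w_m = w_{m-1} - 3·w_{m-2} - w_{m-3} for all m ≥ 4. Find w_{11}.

w_4 = -11, w_5 = -2, w_6 = 35, w_7 = 52, w_8 = -51, w_9 = -242, w_{10} = -141, w_{11} = 636.

636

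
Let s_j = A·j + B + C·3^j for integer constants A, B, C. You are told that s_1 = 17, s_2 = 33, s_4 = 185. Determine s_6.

Plug in j = 1, 2, 4: A + B + 3C = 17; 2A + B + 9C = 33; 4A + B + 81C = 185.
Subtracting the first from the second: A + 6C = 16.
Subtracting the second from the third: 2A + 72C = 152.
Solving: C = 2, A = 4, then B = 7.
Hence s_6 = 4·6 + 7 + 2·729 = 1489.

1489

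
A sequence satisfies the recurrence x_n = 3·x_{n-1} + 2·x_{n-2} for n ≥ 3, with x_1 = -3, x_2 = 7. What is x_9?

Applying the relation repeatedly:
x_3 = 15, x_4 = 59, x_5 = 207, x_6 = 739, x_7 = 2631, x_8 = 9371, x_9 = 33375.

33375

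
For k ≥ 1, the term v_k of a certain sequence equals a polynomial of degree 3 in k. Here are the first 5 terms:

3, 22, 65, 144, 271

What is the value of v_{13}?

4455

1st diffs: 19, 43, 79, 127.
2nd diffs: 24, 36, 48.
3rd diffs: 12, 12 (constant).
Newton forward-difference form: v_k = 3 + 19·C(k-1,1) + 24·C(k-1,2) + 12·C(k-1,3).
At k = 13: k-1 = 12, so v_{13} = 3 + 228 + 1584 + 2640 = 4455.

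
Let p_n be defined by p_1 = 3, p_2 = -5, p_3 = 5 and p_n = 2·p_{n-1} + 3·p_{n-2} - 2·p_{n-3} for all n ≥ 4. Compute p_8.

-203

Compute successive terms:
p_4 = -11  p_5 = 3  p_6 = -37  p_7 = -43  p_8 = -203.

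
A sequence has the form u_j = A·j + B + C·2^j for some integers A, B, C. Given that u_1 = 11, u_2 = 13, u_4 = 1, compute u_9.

-961

Plug in j = 1, 2, 4: A + B + 2C = 11; 2A + B + 4C = 13; 4A + B + 16C = 1.
Subtracting the first from the second: A + 2C = 2.
Subtracting the second from the third: 2A + 12C = -12.
Solving: C = -2, A = 6, then B = 9.
Therefore u_9 = 54 + 9 + (-2)·512 = -961.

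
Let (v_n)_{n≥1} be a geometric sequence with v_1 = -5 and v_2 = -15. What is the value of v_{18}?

-645700815

Common ratio r = 3.
v_n = (-5)·3^(n-1).
v_{18} = (-5)·3^17 = -645700815.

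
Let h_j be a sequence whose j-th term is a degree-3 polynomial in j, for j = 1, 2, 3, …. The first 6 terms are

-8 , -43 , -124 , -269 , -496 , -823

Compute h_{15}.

1st diffs: -35, -81, -145, -227, -327.
2nd diffs: -46, -64, -82, -100.
3rd diffs: -18, -18, -18 (constant).
Newton forward-difference form: h_j = -8 + (-35)·C(j-1,1) + (-46)·C(j-1,2) + (-18)·C(j-1,3).
At j = 15: j-1 = 14, so h_{15} = -8 - 490 - 4186 - 6552 = -11236.

-11236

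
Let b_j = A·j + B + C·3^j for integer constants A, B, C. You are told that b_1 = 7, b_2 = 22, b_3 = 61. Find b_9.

39391

Write the equations: A + B + 3C = 7; 2A + B + 9C = 22; 3A + B + 27C = 61.
Subtracting the first from the second: A + 6C = 15.
Subtracting the second from the third: A + 18C = 39.
Solving: C = 2, A = 3, then B = -2.
So b_j = 3·j + (-2) + 2·3^j; at j=9 this is 39391.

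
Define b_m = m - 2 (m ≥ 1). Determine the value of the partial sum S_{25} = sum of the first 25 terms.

275

Over m = 1..25: Σm = 325.
Total = (1)·325 + (-2)·25 = 275.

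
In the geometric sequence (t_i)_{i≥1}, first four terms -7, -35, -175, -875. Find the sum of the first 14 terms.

-10681152342

Common ratio r = 5.
t_i = (-7)·5^(i-1).
S = (-7)·(5^14 - 1)/(5 - 1) = (-7)·(6103515625 - 1)/(4) = -10681152342.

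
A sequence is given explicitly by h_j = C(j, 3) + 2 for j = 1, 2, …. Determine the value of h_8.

58

C(8, 3) = 56, so h_8 = 58.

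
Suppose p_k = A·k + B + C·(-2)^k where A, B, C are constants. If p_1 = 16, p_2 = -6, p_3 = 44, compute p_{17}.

Plug in k = 1, 2, 3: A + B - 2C = 16; 2A + B + 4C = -6; 3A + B - 8C = 44.
Subtracting the first from the second: A + 6C = -22.
Subtracting the second from the third: A - 12C = 50.
Solving: C = -4, A = 2, then B = 6.
Hence p_{17} = 2·17 + 6 + (-4)·(-131072) = 524328.

524328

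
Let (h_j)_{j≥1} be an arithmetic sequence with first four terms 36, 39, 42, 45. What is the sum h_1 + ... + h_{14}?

Common difference d = 3.
h_j = 36 + (j - 1)·3.
h_{14} = 75; S = 14·(36 + 75)/2 = 777.

777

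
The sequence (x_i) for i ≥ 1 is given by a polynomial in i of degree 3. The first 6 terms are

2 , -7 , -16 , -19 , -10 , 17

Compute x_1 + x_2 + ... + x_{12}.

1st diffs: -9, -9, -3, 9, 27.
2nd diffs: 0, 6, 12, 18.
3rd diffs: 6, 6, 6 (constant).
So x_i = i^3 - 6i^2 + 2i + 5.
Continuing: …, 68, 149, 266, 425, …, x_{12} = 893.
Summing i = 1..12 (12 terms) gives 2400.

2400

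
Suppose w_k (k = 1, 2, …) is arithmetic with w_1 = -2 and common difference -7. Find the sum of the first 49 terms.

w_k = -2 + (k - 1)·(-7).
w_{49} = -338; S = 49·(-2 + (-338))/2 = -8330.

-8330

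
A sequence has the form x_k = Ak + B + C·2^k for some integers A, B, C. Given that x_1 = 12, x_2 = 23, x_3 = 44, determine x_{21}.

Write the equations: A + B + 2C = 12; 2A + B + 4C = 23; 3A + B + 8C = 44.
Subtracting the first from the second: A + 2C = 11.
Subtracting the second from the third: A + 4C = 21.
Solving: C = 5, A = 1, then B = 1.
So x_k = 1·k + 1 + 5·2^k; at k=21 this is 10485782.

10485782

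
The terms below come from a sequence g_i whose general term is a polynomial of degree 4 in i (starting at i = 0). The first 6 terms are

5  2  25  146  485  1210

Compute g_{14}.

76585

1st diffs: -3, 23, 121, 339, 725.
2nd diffs: 26, 98, 218, 386.
3rd diffs: 72, 120, 168.
4th diffs: 48, 48 (constant).
Newton forward-difference form: g_i = 5 + (-3)·C(i,1) + 26·C(i,2) + 72·C(i,3) + 48·C(i,4).
At i = 14: i = 14, so g_{14} = 5 - 42 + 2366 + 26208 + 48048 = 76585.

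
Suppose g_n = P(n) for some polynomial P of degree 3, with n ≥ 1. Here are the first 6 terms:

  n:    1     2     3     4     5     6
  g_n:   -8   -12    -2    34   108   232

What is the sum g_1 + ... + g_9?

1st diffs: -4, 10, 36, 74, 124.
2nd diffs: 14, 26, 38, 50.
3rd diffs: 12, 12, 12 (constant).
Newton forward-difference form: g_n = -8 + (-4)·C(n-1,1) + 14·C(n-1,2) + 12·C(n-1,3).
Continuing: 418, 678, 1024.
Summing n = 1..9 (9 terms) gives 2472.

2472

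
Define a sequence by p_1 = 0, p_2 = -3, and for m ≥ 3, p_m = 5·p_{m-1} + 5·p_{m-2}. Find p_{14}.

-4241296875

Applying the relation repeatedly:
p_3 = -15  p_4 = -90  p_5 = -525  …  p_{11} = -21140625  p_{12} = -123759375  p_{13} = -724500000  p_{14} = -4241296875.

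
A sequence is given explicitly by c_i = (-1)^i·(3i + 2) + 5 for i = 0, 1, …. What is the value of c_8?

31

(-1)^8 = 1; 3i + 2 at i=8 is 26; so c_8 = 31.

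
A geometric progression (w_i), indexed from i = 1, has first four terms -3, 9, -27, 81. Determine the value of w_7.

-2187

Common ratio r = -3.
w_i = (-3)·(-3)^(i-1).
w_7 = (-3)·(-3)^6 = -2187.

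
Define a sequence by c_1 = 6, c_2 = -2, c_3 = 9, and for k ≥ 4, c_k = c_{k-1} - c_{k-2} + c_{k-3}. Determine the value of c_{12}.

c_4 = 17; c_5 = 6; c_6 = -2; c_7 = 9; c_8 = 17; c_9 = 6; c_{10} = -2; c_{11} = 9; c_{12} = 17.

17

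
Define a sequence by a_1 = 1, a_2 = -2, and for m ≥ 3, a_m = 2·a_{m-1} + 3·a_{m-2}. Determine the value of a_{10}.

-4922

a_3 = -1, a_4 = -8, a_5 = -19, a_6 = -62, a_7 = -181, a_8 = -548, a_9 = -1639, a_{10} = -4922.
(Characteristic roots are 3 and -1.)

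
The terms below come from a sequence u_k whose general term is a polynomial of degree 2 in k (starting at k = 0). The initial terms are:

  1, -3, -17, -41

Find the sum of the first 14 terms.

1st diffs: -4, -14, -24.
2nd diffs: -10, -10 (constant).
Newton forward-difference form: u_k = 1 + (-4)·C(k,1) + (-10)·C(k,2).
Continuing: …, -75, -119, -173, -237, …, u_{13} = -831.
Summing k = 0..13 (14 terms) gives -3990.

-3990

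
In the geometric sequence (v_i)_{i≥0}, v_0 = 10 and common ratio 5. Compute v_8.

v_i = 10·5^(i-0).
v_8 = 10·5^8 = 3906250.

3906250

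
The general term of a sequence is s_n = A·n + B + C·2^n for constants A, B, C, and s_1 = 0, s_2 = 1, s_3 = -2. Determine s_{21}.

-4194200

At n = 1, 2, 3: A + B + 2C = 0; 2A + B + 4C = 1; 3A + B + 8C = -2.
Subtracting the first from the second: A + 2C = 1.
Subtracting the second from the third: A + 4C = -3.
Solving: C = -2, A = 5, then B = -1.
So s_n = 5·n + (-1) + (-2)·2^n; at n=21 this is -4194200.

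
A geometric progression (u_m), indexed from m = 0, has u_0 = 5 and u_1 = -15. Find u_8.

Common ratio r = -3.
u_m = 5·(-3)^(m-0).
u_8 = 5·(-3)^8 = 32805.

32805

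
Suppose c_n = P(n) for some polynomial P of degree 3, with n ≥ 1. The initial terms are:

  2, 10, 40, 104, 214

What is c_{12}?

1st diffs: 8, 30, 64, 110.
2nd diffs: 22, 34, 46.
3rd diffs: 12, 12 (constant).
Newton forward-difference form: c_n = 2 + 8·C(n-1,1) + 22·C(n-1,2) + 12·C(n-1,3).
At n = 12: n-1 = 11, so c_{12} = 2 + 88 + 1210 + 1980 = 3280.

3280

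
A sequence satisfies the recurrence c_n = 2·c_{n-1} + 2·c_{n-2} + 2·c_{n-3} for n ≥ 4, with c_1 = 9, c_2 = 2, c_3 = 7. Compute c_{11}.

56776

Iterate the recurrence:
c_4 = 36  c_5 = 90  c_6 = 266  c_7 = 784  c_8 = 2280  c_9 = 6660  c_{10} = 19448  c_{11} = 56776.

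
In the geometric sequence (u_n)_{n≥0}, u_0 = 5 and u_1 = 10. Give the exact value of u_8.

1280

Common ratio r = 2.
u_n = 5·2^(n-0).
u_8 = 5·2^8 = 1280.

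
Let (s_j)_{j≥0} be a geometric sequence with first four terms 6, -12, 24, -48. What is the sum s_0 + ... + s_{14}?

65538

Common ratio r = -2.
s_j = 6·(-2)^(j-0).
S = 6·((-2)^15 - 1)/(-2 - 1) = 6·(-32768 - 1)/(-3) = 65538.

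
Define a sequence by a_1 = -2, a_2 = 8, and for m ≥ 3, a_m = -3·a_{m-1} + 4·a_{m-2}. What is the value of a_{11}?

a_3 = -32;  a_4 = 128;  a_5 = -512;  a_6 = 2048;  a_7 = -8192;  a_8 = 32768;  a_9 = -131072;  a_{10} = 524288;  a_{11} = -2097152.
(Characteristic roots are 1 and -4.)

-2097152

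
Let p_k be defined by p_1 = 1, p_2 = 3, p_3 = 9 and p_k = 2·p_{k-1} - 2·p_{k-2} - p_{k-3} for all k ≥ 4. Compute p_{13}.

p_4 = 11  p_5 = 1  p_6 = -29  p_7 = -71  p_8 = -85  p_9 = 1  p_{10} = 243  p_{11} = 569  p_{12} = 651  p_{13} = -79.

-79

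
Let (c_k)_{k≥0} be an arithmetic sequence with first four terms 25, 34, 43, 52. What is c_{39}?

376

Common difference d = 9.
c_k = 25 + (k - 0)·9.
c_{39} = 25 + 39·9 = 376.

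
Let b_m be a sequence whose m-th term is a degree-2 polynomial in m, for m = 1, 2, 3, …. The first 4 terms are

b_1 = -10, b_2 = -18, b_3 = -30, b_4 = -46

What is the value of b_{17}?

1st diffs: -8, -12, -16.
2nd diffs: -4, -4 (constant).
Newton forward-difference form: b_m = -10 + (-8)·C(m-1,1) + (-4)·C(m-1,2).
At m = 17: m-1 = 16, so b_{17} = -10 - 128 - 480 = -618.

-618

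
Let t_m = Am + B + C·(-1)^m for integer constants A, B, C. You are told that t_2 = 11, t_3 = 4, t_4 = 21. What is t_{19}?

Plug in m = 2, 3, 4: 2A + B + C = 11; 3A + B - C = 4; 4A + B + C = 21.
Subtracting the first from the second: A - 2C = -7.
Subtracting the second from the third: A + 2C = 17.
Solving: C = 6, A = 5, then B = -5.
So t_m = 5·m + (-5) + 6·(-1)^m; at m=19 this is 84.

84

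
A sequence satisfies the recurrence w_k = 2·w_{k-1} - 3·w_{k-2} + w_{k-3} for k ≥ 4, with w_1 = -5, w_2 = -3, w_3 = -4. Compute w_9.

-35

w_4 = -4  w_5 = 1  w_6 = 10  w_7 = 13  w_8 = -3  w_9 = -35.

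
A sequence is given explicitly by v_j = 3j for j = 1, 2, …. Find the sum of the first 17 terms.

459

Over j = 1..17: Σj = 153.
Total = (3)·153 = 459.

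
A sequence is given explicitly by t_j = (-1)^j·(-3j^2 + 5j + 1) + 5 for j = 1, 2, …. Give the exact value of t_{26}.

-1892

(-1)^26 = 1; -3j^2 + 5j + 1 at j=26 is -1897; so t_{26} = -1892.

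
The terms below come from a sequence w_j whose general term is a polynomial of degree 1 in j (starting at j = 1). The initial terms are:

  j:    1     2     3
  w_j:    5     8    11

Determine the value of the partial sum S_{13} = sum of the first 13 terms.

1st diffs: 3, 3 (constant).
So w_j = 3j + 2.
Continuing: …, 14, 17, 20, 23, …, w_{13} = 41.
Summing j = 1..13 (13 terms) gives 299.

299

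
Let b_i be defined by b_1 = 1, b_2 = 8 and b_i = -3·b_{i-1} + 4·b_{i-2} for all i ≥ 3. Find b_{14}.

Iterate the recurrence:
b_3 = -20, b_4 = 92, b_5 = -356, …, b_{11} = -1468004, b_{12} = 5872028, b_{13} = -23488100, b_{14} = 93952412.
(Characteristic roots are 1 and -4.)

93952412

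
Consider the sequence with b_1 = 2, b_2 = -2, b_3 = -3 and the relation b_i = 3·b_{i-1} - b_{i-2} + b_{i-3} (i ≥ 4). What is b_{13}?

b_4 = -5;  b_5 = -14;  b_6 = -40;  b_7 = -111;  b_8 = -307;  b_9 = -850;  b_{10} = -2354;  b_{11} = -6519;  b_{12} = -18053;  b_{13} = -49994.

-49994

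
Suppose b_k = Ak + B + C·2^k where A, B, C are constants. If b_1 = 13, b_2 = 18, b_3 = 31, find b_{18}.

1048530

Plug in k = 1, 2, 3: A + B + 2C = 13; 2A + B + 4C = 18; 3A + B + 8C = 31.
Subtracting the first from the second: A + 2C = 5.
Subtracting the second from the third: A + 4C = 13.
Solving: C = 4, A = -3, then B = 8.
Hence b_{18} = -3·18 + 8 + 4·262144 = 1048530.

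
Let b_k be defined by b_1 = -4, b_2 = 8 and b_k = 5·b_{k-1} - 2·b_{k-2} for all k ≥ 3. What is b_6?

4672

b_3 = 48  b_4 = 224  b_5 = 1024  b_6 = 4672.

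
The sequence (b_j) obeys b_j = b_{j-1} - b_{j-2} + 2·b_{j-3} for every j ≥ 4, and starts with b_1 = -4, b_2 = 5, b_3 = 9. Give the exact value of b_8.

Compute successive terms:
b_4 = -4;  b_5 = -3;  b_6 = 19;  b_7 = 14;  b_8 = -11.

-11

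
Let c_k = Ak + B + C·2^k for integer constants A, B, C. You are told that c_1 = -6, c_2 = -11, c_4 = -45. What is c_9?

-1528

Plug in k = 1, 2, 4: A + B + 2C = -6; 2A + B + 4C = -11; 4A + B + 16C = -45.
Subtracting the first from the second: A + 2C = -5.
Subtracting the second from the third: 2A + 12C = -34.
Solving: C = -3, A = 1, then B = -1.
So c_k = 1·k + (-1) + (-3)·2^k; at k=9 this is -1528.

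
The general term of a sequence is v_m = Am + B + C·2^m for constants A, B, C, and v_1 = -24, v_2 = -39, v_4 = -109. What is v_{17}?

At m = 1, 2, 4: A + B + 2C = -24; 2A + B + 4C = -39; 4A + B + 16C = -109.
Subtracting the first from the second: A + 2C = -15.
Subtracting the second from the third: 2A + 12C = -70.
Solving: C = -5, A = -5, then B = -9.
Therefore v_{17} = -85 + (-9) + (-5)·131072 = -655454.

-655454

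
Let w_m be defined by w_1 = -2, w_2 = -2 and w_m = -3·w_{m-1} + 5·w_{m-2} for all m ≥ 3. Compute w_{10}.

Iterate the recurrence:
w_3 = -4;  w_4 = 2;  w_5 = -26;  w_6 = 88;  w_7 = -394;  w_8 = 1622;  w_9 = -6836;  w_{10} = 28618.

28618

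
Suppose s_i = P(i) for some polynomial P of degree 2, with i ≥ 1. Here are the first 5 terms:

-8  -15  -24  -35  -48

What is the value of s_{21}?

1st diffs: -7, -9, -11, -13.
2nd diffs: -2, -2, -2 (constant).
So s_i = -i^2 - 4i - 3.
Evaluating at i = 21 gives s_{21} = -528.

-528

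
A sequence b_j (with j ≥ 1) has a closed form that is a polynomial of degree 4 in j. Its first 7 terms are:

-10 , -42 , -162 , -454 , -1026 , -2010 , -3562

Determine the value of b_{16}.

1st diffs: -32, -120, -292, -572, -984, -1552.
2nd diffs: -88, -172, -280, -412, -568.
3rd diffs: -84, -108, -132, -156.
4th diffs: -24, -24, -24 (constant).
So b_j = -j^4 - 4j^3 + 5j^2 - 4j - 6.
Evaluating at j = 16 gives b_{16} = -80710.

-80710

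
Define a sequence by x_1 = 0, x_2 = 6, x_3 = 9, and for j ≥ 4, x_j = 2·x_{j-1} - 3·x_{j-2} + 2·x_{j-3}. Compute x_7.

x_4 = 0; x_5 = -15; x_6 = -12; x_7 = 21.

21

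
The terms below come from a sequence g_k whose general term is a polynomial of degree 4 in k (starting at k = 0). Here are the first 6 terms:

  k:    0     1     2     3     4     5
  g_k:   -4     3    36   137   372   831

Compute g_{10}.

11316

1st diffs: 7, 33, 101, 235, 459.
2nd diffs: 26, 68, 134, 224.
3rd diffs: 42, 66, 90.
4th diffs: 24, 24 (constant).
Newton forward-difference form: g_k = -4 + 7·C(k,1) + 26·C(k,2) + 42·C(k,3) + 24·C(k,4).
At k = 10: k = 10, so g_{10} = -4 + 70 + 1170 + 5040 + 5040 = 11316.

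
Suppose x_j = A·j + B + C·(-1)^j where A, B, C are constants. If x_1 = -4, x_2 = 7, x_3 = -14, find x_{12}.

Plug in j = 1, 2, 3: A + B - C = -4; 2A + B + C = 7; 3A + B - C = -14.
Subtracting the first from the second: A + 2C = 11.
Subtracting the second from the third: A - 2C = -21.
Solving: C = 8, A = -5, then B = 9.
Hence x_{12} = -5·12 + 9 + 8·1 = -43.

-43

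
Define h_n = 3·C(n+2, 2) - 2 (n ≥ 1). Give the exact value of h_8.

C(10, 2) = 45, so h_8 = 133.

133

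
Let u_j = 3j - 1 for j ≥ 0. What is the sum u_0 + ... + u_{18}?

Over j = 0..18: Σj = 171.
Total = (3)·171 + (-1)·19 = 494.

494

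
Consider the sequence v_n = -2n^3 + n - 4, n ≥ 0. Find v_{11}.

-2655

v_{11} = -2·11^3 + 1·11 - 4 = -2655.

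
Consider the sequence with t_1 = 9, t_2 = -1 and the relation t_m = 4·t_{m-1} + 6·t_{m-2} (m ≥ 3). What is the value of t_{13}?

535772480

t_3 = 50; t_4 = 194; t_5 = 1076; …; t_{10} = 3894512; t_{11} = 20104736; t_{12} = 103786016; t_{13} = 535772480.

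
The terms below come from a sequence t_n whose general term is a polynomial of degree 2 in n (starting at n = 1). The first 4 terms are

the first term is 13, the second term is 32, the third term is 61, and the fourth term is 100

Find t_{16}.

1st diffs: 19, 29, 39.
2nd diffs: 10, 10 (constant).
So t_n = 5n^2 + 4n + 4.
Evaluating at n = 16 gives t_{16} = 1348.

1348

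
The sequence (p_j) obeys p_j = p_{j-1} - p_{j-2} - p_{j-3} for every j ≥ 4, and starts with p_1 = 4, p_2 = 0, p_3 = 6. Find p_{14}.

Compute successive terms:
p_4 = 2  p_5 = -4  p_6 = -12  …  p_{11} = -2  p_{12} = -62  p_{13} = -92  p_{14} = -28.

-28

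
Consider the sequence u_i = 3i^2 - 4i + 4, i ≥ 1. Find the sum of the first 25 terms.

15375

Over i = 1..25: Σi = 325, Σi² = 5525.
Total = (3)·5525 + (-4)·325 + (4)·25 = 15375.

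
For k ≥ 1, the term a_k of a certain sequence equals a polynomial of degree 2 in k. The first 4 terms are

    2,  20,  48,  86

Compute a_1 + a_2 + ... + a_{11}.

1st diffs: 18, 28, 38.
2nd diffs: 10, 10 (constant).
So a_k = 5k^2 + 3k - 6.
Continuing: …, 134, 192, 260, 338, …, a_{11} = 632.
Summing k = 1..11 (11 terms) gives 2662.

2662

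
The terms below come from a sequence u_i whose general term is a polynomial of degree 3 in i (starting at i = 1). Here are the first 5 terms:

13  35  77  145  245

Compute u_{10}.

1st diffs: 22, 42, 68, 100.
2nd diffs: 20, 26, 32.
3rd diffs: 6, 6 (constant).
Newton forward-difference form: u_i = 13 + 22·C(i-1,1) + 20·C(i-1,2) + 6·C(i-1,3).
At i = 10: i-1 = 9, so u_{10} = 13 + 198 + 720 + 504 = 1435.

1435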